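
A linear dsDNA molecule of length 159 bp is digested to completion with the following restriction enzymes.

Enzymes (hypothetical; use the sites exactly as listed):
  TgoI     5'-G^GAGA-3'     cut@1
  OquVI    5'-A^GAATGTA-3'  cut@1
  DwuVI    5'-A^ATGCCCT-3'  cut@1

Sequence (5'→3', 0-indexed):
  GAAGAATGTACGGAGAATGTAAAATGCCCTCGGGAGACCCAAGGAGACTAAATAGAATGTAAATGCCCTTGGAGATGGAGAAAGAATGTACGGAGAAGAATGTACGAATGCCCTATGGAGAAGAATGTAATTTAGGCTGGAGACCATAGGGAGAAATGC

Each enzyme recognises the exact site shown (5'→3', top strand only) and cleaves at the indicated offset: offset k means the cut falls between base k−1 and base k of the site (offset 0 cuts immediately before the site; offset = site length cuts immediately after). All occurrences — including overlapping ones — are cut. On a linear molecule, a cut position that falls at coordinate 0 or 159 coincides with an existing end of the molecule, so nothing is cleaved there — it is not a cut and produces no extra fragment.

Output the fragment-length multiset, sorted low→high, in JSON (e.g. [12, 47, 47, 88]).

Site scan:
  TgoI GGAGA/1: at [11, 32, 42, 70, 76, 91, 116, 138, 149] ⇒ [12, 33, 43, 71, 77, 92, 117, 139, 150]
  OquVI AGAATGTA/1: at [2, 13, 53, 82, 96, 121] ⇒ [3, 14, 54, 83, 97, 122]
  DwuVI AATGCCCT/1: at [22, 61, 106] ⇒ [23, 62, 107]

Pooled cuts: [3, 12, 14, 23, 33, 43, 54, 62, 71, 77, 83, 92, 97, 107, 117, 122, 139, 150]

Fragment lengths:
  [0,3): 3 bp
  [3,12): 9 bp
  [12,14): 2 bp
  [14,23): 9 bp
  [23,33): 10 bp
  [33,43): 10 bp
  [43,54): 11 bp
  [54,62): 8 bp
  [62,71): 9 bp
  [71,77): 6 bp
  [77,83): 6 bp
  [83,92): 9 bp
  [92,97): 5 bp
  [97,107): 10 bp
  [107,117): 10 bp
  [117,122): 5 bp
  [122,139): 17 bp
  [139,150): 11 bp
  [150,159): 9 bp

[2,3,5,5,6,6,8,9,9,9,9,9,10,10,10,10,11,11,17]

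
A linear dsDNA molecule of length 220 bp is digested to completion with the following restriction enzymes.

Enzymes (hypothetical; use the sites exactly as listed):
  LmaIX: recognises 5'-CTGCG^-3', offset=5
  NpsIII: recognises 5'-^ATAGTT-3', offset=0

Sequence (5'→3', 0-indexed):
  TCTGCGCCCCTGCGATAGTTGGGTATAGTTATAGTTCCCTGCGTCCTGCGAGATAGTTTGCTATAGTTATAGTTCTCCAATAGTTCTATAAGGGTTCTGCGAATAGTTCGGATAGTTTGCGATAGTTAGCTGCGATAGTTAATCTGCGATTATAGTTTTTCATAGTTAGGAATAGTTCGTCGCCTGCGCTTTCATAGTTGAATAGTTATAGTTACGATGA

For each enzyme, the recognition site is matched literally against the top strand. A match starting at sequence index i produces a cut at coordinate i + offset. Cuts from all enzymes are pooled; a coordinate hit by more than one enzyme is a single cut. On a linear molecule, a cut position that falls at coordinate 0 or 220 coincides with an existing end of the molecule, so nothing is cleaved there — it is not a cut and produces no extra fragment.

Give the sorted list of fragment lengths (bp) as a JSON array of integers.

[1,2,3,5,6,6,6,6,7,8,8,9,10,10,10,10,10,11,13,13,13,14,17,22]

Site scan:
  LmaIX CTGCG/5: at [1, 9, 38, 45, 96, 129, 143, 183] ⇒ [6, 14, 43, 50, 101, 134, 148, 188]
  NpsIII ATAGTT/0: at [14, 24, 30, 52, 62, 68, 79, 102, 111, 121, 134, 151, 161, 171, 193, 201, 207] ⇒ [14, 24, 30, 52, 62, 68, 79, 102, 111, 121, 134, 151, 161, 171, 193, 201, 207]

Pooled cuts: [6, 14, 24, 30, 43, 50, 52, 62, 68, 79, 101, 102, 111, 121, 134, 148, 151, 161, 171, 188, 193, 201, 207]

Fragment lengths:
  [0,6): 6 bp
  [6,14): 8 bp
  [14,24): 10 bp
  [24,30): 6 bp
  [30,43): 13 bp
  [43,50): 7 bp
  [50,52): 2 bp
  [52,62): 10 bp
  [62,68): 6 bp
  [68,79): 11 bp
  [79,101): 22 bp
  [101,102): 1 bp
  [102,111): 9 bp
  [111,121): 10 bp
  [121,134): 13 bp
  [134,148): 14 bp
  [148,151): 3 bp
  [151,161): 10 bp
  [161,171): 10 bp
  [171,188): 17 bp
  [188,193): 5 bp
  [193,201): 8 bp
  [201,207): 6 bp
  [207,220): 13 bp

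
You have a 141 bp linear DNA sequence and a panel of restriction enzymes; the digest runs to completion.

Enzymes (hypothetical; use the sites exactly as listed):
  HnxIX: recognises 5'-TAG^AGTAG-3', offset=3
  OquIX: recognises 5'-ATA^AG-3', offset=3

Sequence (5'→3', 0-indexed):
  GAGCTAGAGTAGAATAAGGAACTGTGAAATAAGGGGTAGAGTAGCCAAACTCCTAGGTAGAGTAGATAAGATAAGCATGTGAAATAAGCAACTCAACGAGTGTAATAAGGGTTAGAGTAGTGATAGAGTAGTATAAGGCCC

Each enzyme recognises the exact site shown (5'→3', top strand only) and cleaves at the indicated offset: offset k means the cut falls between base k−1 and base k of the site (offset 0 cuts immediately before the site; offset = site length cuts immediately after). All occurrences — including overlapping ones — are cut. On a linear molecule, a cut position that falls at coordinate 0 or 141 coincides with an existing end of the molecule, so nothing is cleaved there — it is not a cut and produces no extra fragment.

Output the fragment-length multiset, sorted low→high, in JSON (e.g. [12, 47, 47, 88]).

Site scan:
  HnxIX (TAGAGTAG, off=3): starts [4, 36, 57, 112, 123] → cuts [7, 39, 60, 115, 126]
  OquIX (ATAAG, off=3): starts [13, 28, 65, 70, 83, 104, 132] → cuts [16, 31, 68, 73, 86, 107, 135]

Pooled cuts: [7, 16, 31, 39, 60, 68, 73, 86, 107, 115, 126, 135]

Fragment lengths:
  [0,7): 7 bp
  [7,16): 9 bp
  [16,31): 15 bp
  [31,39): 8 bp
  [39,60): 21 bp
  [60,68): 8 bp
  [68,73): 5 bp
  [73,86): 13 bp
  [86,107): 21 bp
  [107,115): 8 bp
  [115,126): 11 bp
  [126,135): 9 bp
  [135,141): 6 bp

[5,6,7,8,8,8,9,9,11,13,15,21,21]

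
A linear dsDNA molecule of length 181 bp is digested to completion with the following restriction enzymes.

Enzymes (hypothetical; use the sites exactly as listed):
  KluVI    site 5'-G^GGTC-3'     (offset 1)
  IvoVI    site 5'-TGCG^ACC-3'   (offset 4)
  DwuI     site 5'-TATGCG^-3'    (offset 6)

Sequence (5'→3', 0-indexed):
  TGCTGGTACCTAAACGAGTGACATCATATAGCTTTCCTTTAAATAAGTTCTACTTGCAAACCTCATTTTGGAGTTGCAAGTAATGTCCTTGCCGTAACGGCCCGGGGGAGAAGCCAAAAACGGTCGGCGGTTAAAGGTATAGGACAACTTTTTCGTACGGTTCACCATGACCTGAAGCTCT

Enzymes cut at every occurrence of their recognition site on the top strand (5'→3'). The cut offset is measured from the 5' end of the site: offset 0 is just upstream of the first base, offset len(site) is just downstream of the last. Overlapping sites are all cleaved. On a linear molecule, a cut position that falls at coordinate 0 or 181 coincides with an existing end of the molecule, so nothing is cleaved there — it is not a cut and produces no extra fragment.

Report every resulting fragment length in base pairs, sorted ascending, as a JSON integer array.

Per-enzyme occurrences:
  KluVI (GGGTC, off=1): no sites
  IvoVI (TGCGACC, off=4): no sites
  DwuI (TATGCG, off=6): no sites

Pooled cuts: ∅

Fragment lengths:
  no cuts → one linear fragment of 181 bp

[181]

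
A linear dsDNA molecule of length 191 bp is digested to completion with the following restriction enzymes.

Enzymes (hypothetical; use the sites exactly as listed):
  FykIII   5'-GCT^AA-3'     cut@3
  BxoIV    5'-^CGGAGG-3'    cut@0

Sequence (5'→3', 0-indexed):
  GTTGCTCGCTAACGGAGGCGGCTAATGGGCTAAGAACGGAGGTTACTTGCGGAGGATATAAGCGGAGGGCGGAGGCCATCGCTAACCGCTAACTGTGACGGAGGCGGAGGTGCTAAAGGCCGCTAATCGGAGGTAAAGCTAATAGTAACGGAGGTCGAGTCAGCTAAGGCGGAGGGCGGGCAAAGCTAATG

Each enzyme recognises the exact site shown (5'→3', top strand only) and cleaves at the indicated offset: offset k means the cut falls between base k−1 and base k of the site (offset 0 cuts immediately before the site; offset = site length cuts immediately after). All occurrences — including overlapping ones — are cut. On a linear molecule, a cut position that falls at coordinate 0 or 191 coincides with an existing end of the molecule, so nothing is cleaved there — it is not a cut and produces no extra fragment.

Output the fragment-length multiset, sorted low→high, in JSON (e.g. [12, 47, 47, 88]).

[2,3,4,4,5,6,7,7,8,8,8,10,10,10,11,13,13,13,14,17,18]

Scan for sites:
  FykIII (GCTAA, off=3): starts [7, 20, 28, 80, 87, 111, 121, 137, 162, 184] → cuts [10, 23, 31, 83, 90, 114, 124, 140, 165, 187]
  BxoIV (CGGAGG, off=0): starts [12, 36, 49, 62, 69, 98, 104, 127, 148, 169] → cuts [12, 36, 49, 62, 69, 98, 104, 127, 148, 169]

Pooled cuts: [10, 12, 23, 31, 36, 49, 62, 69, 83, 90, 98, 104, 114, 124, 127, 140, 148, 165, 169, 187]

Fragment lengths:
  [0,10): 10 bp
  [10,12): 2 bp
  [12,23): 11 bp
  [23,31): 8 bp
  [31,36): 5 bp
  [36,49): 13 bp
  [49,62): 13 bp
  [62,69): 7 bp
  [69,83): 14 bp
  [83,90): 7 bp
  [90,98): 8 bp
  [98,104): 6 bp
  [104,114): 10 bp
  [114,124): 10 bp
  [124,127): 3 bp
  [127,140): 13 bp
  [140,148): 8 bp
  [148,165): 17 bp
  [165,169): 4 bp
  [169,187): 18 bp
  [187,191): 4 bp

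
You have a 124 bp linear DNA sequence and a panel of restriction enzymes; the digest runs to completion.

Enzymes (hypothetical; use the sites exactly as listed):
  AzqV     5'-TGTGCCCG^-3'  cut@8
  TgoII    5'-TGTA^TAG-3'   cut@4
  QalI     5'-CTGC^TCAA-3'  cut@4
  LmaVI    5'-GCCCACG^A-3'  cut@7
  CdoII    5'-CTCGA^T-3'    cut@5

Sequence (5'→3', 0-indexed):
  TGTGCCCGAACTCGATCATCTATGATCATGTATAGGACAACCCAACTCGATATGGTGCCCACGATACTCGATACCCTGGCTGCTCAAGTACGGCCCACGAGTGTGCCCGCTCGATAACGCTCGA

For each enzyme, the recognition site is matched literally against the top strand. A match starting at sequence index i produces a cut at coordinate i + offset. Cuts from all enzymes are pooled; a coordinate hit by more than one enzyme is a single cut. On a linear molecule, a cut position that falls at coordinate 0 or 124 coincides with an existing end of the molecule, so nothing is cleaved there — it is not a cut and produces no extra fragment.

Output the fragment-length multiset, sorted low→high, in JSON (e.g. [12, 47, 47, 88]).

Scan for sites:
  AzqV (TGTGCCCG, off=8): starts [0, 101] → cuts [8, 109]
  TgoII (TGTATAG, off=4): starts [28] → cuts [32]
  QalI (CTGCTCAA, off=4): starts [79] → cuts [83]
  LmaVI (GCCCACGA, off=7): starts [56, 92] → cuts [63, 99]
  CdoII (CTCGAT, off=5): starts [10, 45, 66, 109] → cuts [15, 50, 71, 114]

Pooled cuts: [8, 15, 32, 50, 63, 71, 83, 99, 109, 114]

Fragment lengths:
  [0,8): 8 bp
  [8,15): 7 bp
  [15,32): 17 bp
  [32,50): 18 bp
  [50,63): 13 bp
  [63,71): 8 bp
  [71,83): 12 bp
  [83,99): 16 bp
  [99,109): 10 bp
  [109,114): 5 bp
  [114,124): 10 bp

[5,7,8,8,10,10,12,13,16,17,18]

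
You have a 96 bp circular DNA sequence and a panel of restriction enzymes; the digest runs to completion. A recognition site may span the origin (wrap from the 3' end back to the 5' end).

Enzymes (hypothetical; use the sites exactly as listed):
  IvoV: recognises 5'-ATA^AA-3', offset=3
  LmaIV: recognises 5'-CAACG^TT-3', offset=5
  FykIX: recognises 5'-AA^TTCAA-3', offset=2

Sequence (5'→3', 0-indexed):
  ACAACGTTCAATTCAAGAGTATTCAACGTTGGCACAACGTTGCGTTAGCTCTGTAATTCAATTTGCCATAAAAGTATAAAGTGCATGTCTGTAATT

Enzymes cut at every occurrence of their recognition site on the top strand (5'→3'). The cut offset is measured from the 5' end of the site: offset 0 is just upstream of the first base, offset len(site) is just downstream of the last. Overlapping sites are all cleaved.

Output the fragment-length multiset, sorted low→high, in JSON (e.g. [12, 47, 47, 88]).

[5,8,11,14,17,17,24]

Site scan:
  IvoV ATAAA/3: at [67, 75] ⇒ [70, 78]
  LmaIV CAACGTT/5: at [1, 23, 34] ⇒ [6, 28, 39]
  FykIX AATTCAA/2: at [9, 54] ⇒ [11, 56]

Pooled cuts: [6, 11, 28, 39, 56, 70, 78]

Fragments:
  6→11: 5 bp
  11→28: 17 bp
  28→39: 11 bp
  39→56: 17 bp
  56→70: 14 bp
  70→78: 8 bp
  78→6 (wrap): 96-78+6 = 24 bp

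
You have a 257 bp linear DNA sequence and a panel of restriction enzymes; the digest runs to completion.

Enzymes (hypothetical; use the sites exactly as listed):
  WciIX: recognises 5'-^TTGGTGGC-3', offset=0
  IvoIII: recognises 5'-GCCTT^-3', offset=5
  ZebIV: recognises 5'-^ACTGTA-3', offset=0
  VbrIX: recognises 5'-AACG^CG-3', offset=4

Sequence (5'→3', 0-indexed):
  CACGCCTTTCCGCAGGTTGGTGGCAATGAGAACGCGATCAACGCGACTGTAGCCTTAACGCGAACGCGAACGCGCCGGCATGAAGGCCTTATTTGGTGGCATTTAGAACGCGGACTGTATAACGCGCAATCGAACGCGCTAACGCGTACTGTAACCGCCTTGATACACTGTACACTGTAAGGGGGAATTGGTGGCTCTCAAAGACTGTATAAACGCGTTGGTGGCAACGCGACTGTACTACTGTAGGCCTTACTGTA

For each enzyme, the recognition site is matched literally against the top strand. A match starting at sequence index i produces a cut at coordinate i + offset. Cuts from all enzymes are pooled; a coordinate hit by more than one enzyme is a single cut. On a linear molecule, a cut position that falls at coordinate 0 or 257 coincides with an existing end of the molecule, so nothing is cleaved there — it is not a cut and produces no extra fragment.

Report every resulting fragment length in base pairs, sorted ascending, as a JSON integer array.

Scan for sites:
  WciIX (TTGGTGGC, off=0): starts [16, 92, 187, 217] → cuts [16, 92, 187, 217]
  IvoIII (GCCTT, off=5): starts [3, 51, 85, 156, 246] → cuts [8, 56, 90, 161, 251]
  ZebIV (ACTGTA, off=0): starts [45, 113, 147, 166, 173, 203, 231, 239, 251] → cuts [45, 113, 147, 166, 173, 203, 231, 239, 251]
  VbrIX (AACGCG, off=4): starts [30, 39, 56, 62, 68, 106, 120, 132, 140, 211, 225] → cuts [34, 43, 60, 66, 72, 110, 124, 136, 144, 215, 229]

Pooled cuts: [8, 16, 34, 43, 45, 56, 60, 66, 72, 90, 92, 110, 113, 124, 136, 144, 147, 161, 166, 173, 187, 203, 215, 217, 229, 231, 239, 251]

Fragment lengths:
  [0,8): 8 bp
  [8,16): 8 bp
  [16,34): 18 bp
  [34,43): 9 bp
  [43,45): 2 bp
  [45,56): 11 bp
  [56,60): 4 bp
  [60,66): 6 bp
  [66,72): 6 bp
  [72,90): 18 bp
  [90,92): 2 bp
  [92,110): 18 bp
  [110,113): 3 bp
  [113,124): 11 bp
  [124,136): 12 bp
  [136,144): 8 bp
  [144,147): 3 bp
  [147,161): 14 bp
  [161,166): 5 bp
  [166,173): 7 bp
  [173,187): 14 bp
  [187,203): 16 bp
  [203,215): 12 bp
  [215,217): 2 bp
  [217,229): 12 bp
  [229,231): 2 bp
  [231,239): 8 bp
  [239,251): 12 bp
  [251,257): 6 bp

[2,2,2,2,3,3,4,5,6,6,6,7,8,8,8,8,9,11,11,12,12,12,12,14,14,16,18,18,18]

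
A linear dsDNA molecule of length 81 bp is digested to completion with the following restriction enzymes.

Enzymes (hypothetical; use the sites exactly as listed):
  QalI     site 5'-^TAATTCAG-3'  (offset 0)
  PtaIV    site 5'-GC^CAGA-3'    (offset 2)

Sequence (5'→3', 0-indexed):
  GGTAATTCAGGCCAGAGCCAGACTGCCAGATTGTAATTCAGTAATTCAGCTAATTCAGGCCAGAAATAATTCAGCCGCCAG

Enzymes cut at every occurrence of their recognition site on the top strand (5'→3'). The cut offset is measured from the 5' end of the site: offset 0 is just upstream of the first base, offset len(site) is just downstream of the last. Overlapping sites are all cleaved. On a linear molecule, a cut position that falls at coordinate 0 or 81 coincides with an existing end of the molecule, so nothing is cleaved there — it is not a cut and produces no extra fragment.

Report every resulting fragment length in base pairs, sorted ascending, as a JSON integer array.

Site scan:
  QalI (TAATTCAG, off=0): starts [2, 33, 41, 50, 66] → cuts [2, 33, 41, 50, 66]
  PtaIV (GCCAGA, off=2): starts [10, 16, 24, 58] → cuts [12, 18, 26, 60]

Pooled cuts: [2, 12, 18, 26, 33, 41, 50, 60, 66]

Fragment lengths:
  [0,2): 2 bp
  [2,12): 10 bp
  [12,18): 6 bp
  [18,26): 8 bp
  [26,33): 7 bp
  [33,41): 8 bp
  [41,50): 9 bp
  [50,60): 10 bp
  [60,66): 6 bp
  [66,81): 15 bp

[2,6,6,7,8,8,9,10,10,15]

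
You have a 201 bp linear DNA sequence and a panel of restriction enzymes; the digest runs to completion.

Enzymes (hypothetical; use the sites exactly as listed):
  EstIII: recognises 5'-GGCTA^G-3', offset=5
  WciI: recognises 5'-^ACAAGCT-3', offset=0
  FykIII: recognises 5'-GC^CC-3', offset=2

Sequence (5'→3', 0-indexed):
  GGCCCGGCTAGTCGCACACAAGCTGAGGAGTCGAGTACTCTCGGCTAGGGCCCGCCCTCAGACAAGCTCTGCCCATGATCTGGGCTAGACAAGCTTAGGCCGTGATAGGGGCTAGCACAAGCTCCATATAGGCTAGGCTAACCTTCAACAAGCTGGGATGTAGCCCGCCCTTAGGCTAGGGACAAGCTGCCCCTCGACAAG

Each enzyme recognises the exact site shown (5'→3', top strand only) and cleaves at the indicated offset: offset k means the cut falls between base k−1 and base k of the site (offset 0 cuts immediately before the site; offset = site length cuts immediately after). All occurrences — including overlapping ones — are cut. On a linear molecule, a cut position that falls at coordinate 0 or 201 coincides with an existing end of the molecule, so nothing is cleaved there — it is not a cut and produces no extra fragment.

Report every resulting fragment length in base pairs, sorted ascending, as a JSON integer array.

[1,2,3,3,4,4,4,6,7,7,9,10,11,11,12,15,17,19,26,30]

Site scan:
  EstIII (GGCTAG, off=5): starts [5, 42, 82, 109, 130, 173] → cuts [10, 47, 87, 114, 135, 178]
  WciI (ACAAGCT, off=0): starts [17, 61, 88, 116, 147, 181] → cuts [17, 61, 88, 116, 147, 181]
  FykIII (GCCC, off=2): starts [1, 49, 53, 70, 162, 166, 188] → cuts [3, 51, 55, 72, 164, 168, 190]

Pooled cuts: [3, 10, 17, 47, 51, 55, 61, 72, 87, 88, 114, 116, 135, 147, 164, 168, 178, 181, 190]

Fragments:
  [0,3): 3 bp
  [3,10): 7 bp
  [10,17): 7 bp
  [17,47): 30 bp
  [47,51): 4 bp
  [51,55): 4 bp
  [55,61): 6 bp
  [61,72): 11 bp
  [72,87): 15 bp
  [87,88): 1 bp
  [88,114): 26 bp
  [114,116): 2 bp
  [116,135): 19 bp
  [135,147): 12 bp
  [147,164): 17 bp
  [164,168): 4 bp
  [168,178): 10 bp
  [178,181): 3 bp
  [181,190): 9 bp
  [190,201): 11 bp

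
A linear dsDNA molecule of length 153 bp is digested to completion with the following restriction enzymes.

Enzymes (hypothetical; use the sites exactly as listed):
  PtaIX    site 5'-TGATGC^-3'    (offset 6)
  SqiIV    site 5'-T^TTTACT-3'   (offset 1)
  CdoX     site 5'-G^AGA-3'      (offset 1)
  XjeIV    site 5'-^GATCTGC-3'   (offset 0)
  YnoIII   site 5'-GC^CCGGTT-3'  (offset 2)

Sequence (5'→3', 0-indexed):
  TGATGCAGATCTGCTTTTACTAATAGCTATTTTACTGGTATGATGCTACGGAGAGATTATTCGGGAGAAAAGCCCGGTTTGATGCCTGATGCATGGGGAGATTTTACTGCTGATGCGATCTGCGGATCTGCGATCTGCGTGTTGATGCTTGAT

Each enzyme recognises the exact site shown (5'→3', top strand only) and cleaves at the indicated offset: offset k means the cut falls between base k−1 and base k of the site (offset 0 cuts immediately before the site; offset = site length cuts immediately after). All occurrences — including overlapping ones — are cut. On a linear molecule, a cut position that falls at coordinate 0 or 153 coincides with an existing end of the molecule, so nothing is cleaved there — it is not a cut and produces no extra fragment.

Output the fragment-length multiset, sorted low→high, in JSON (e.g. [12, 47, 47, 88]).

Scan for sites:
  PtaIX (TGATGC, off=6): starts [0, 40, 79, 86, 110, 142] → cuts [6, 46, 85, 92, 116, 148]
  SqiIV (TTTTACT, off=1): starts [14, 29, 101] → cuts [15, 30, 102]
  CdoX (GAGA, off=1): starts [50, 52, 64, 97] → cuts [51, 53, 65, 98]
  XjeIV (GATCTGC, off=0): starts [7, 116, 124, 131] → cuts [7, 116, 124, 131]
  YnoIII (GCCCGGTT, off=2): starts [71] → cuts [73]

All cut coordinates (distinct, sorted): [6, 7, 15, 30, 46, 51, 53, 65, 73, 85, 92, 98, 102, 116, 124, 131, 148]

Fragment lengths:
  [0,6): 6 bp
  [6,7): 1 bp
  [7,15): 8 bp
  [15,30): 15 bp
  [30,46): 16 bp
  [46,51): 5 bp
  [51,53): 2 bp
  [53,65): 12 bp
  [65,73): 8 bp
  [73,85): 12 bp
  [85,92): 7 bp
  [92,98): 6 bp
  [98,102): 4 bp
  [102,116): 14 bp
  [116,124): 8 bp
  [124,131): 7 bp
  [131,148): 17 bp
  [148,153): 5 bp

[1,2,4,5,5,6,6,7,7,8,8,8,12,12,14,15,16,17]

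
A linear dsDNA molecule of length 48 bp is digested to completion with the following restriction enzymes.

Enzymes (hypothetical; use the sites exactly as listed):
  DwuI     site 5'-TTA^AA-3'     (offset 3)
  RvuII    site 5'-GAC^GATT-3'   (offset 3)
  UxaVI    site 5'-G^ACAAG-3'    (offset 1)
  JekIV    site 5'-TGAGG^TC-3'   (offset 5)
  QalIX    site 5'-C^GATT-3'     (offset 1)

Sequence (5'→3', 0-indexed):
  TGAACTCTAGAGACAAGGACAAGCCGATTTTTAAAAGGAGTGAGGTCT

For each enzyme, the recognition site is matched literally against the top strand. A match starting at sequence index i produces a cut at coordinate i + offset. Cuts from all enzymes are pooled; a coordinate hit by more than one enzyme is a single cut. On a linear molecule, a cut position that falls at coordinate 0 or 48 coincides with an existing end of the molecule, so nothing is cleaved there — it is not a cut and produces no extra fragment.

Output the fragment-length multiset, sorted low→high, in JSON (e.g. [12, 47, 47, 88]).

Per-enzyme occurrences:
  DwuI TTAAA/3: at [30] ⇒ [33]
  RvuII (GACGATT, off=3): no sites
  UxaVI GACAAG/1: at [11, 17] ⇒ [12, 18]
  JekIV TGAGGTC/5: at [40] ⇒ [45]
  QalIX CGATT/1: at [24] ⇒ [25]

All cut coordinates (distinct, sorted): [12, 18, 25, 33, 45]

Fragments:
  [0,12): 12 bp
  [12,18): 6 bp
  [18,25): 7 bp
  [25,33): 8 bp
  [33,45): 12 bp
  [45,48): 3 bp

[3,6,7,8,12,12]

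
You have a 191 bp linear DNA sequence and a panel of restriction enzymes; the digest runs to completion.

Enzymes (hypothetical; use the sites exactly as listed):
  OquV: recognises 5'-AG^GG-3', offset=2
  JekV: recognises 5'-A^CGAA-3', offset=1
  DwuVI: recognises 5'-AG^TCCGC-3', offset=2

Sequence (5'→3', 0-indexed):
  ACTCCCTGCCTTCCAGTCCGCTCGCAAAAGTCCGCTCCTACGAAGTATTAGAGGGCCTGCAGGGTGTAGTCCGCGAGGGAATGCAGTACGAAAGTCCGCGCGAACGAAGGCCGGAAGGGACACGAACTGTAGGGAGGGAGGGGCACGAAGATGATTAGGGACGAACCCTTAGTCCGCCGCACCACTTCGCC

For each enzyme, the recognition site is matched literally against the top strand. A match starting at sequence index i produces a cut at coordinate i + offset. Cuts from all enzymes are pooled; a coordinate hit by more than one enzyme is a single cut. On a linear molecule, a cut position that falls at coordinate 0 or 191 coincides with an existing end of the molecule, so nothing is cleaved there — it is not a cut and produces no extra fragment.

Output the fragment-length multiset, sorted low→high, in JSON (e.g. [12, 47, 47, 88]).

[3,4,4,5,5,6,7,8,9,10,10,10,11,11,13,13,13,14,16,19]

Scan for sites:
  OquV (AGGG, off=2): starts [51, 60, 75, 115, 130, 134, 138, 156] → cuts [53, 62, 77, 117, 132, 136, 140, 158]
  JekV (ACGAA, off=1): starts [39, 87, 103, 121, 144, 160] → cuts [40, 88, 104, 122, 145, 161]
  DwuVI (AGTCCGC, off=2): starts [14, 28, 67, 92, 170] → cuts [16, 30, 69, 94, 172]

Pooled cuts: [16, 30, 40, 53, 62, 69, 77, 88, 94, 104, 117, 122, 132, 136, 140, 145, 158, 161, 172]

Fragments:
  [0,16): 16 bp
  [16,30): 14 bp
  [30,40): 10 bp
  [40,53): 13 bp
  [53,62): 9 bp
  [62,69): 7 bp
  [69,77): 8 bp
  [77,88): 11 bp
  [88,94): 6 bp
  [94,104): 10 bp
  [104,117): 13 bp
  [117,122): 5 bp
  [122,132): 10 bp
  [132,136): 4 bp
  [136,140): 4 bp
  [140,145): 5 bp
  [145,158): 13 bp
  [158,161): 3 bp
  [161,172): 11 bp
  [172,191): 19 bp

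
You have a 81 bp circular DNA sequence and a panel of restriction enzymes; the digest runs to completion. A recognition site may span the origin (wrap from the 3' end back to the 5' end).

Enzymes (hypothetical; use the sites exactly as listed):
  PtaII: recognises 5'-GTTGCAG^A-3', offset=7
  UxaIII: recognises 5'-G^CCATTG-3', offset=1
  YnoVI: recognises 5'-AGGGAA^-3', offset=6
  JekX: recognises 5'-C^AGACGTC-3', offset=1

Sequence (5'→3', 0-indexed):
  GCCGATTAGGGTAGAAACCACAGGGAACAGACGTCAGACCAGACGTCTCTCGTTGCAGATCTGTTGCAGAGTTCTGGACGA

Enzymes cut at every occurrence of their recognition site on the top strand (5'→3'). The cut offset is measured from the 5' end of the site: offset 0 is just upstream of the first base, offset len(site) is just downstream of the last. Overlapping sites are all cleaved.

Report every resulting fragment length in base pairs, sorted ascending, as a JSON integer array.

Site scan:
  PtaII (GTTGCAGA, off=7): starts [51, 62] → cuts [58, 69]
  UxaIII (GCCATTG, off=1): no sites
  YnoVI (AGGGAA, off=6): starts [21] → cuts [27]
  JekX (CAGACGTC, off=1): starts [27, 39] → cuts [28, 40]

All cut coordinates (distinct, sorted): [27, 28, 40, 58, 69]

Fragment lengths:
  27→28: 1 bp
  28→40: 12 bp
  40→58: 18 bp
  58→69: 11 bp
  69→27 (wrap): 81-69+27 = 39 bp

[1,11,12,18,39]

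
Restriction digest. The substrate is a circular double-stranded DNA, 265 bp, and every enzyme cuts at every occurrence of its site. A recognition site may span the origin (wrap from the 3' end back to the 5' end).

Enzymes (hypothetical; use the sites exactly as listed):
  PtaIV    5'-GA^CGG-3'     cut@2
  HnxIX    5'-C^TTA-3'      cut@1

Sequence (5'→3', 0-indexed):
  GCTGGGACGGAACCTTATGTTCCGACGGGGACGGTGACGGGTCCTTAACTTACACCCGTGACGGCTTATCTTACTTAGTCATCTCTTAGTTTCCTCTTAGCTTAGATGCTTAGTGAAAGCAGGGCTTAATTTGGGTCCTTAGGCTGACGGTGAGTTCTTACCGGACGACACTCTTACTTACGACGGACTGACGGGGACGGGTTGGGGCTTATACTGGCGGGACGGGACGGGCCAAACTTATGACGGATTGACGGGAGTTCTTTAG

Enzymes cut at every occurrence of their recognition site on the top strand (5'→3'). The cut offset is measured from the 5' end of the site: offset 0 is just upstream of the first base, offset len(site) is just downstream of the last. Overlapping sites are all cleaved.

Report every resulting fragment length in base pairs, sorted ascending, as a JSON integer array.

[4,4,4,5,5,5,5,6,6,6,6,6,7,7,8,8,8,9,10,10,11,11,11,11,12,13,14,16,16,21]

Scan for sites:
  PtaIV (GACGG, off=2): starts [5, 23, 29, 35, 59, 145, 181, 189, 195, 220, 225, 241, 249] → cuts [7, 25, 31, 37, 61, 147, 183, 191, 197, 222, 227, 243, 251]
  HnxIX (CTTA, off=1): starts [13, 43, 48, 64, 69, 73, 84, 95, 100, 108, 124, 137, 156, 172, 176, 207, 236] → cuts [14, 44, 49, 65, 70, 74, 85, 96, 101, 109, 125, 138, 157, 173, 177, 208, 237]

All cut coordinates (distinct, sorted): [7, 14, 25, 31, 37, 44, 49, 61, 65, 70, 74, 85, 96, 101, 109, 125, 138, 147, 157, 173, 177, 183, 191, 197, 208, 222, 227, 237, 243, 251]

Fragment lengths:
  7→14: 7 bp
  14→25: 11 bp
  25→31: 6 bp
  31→37: 6 bp
  37→44: 7 bp
  44→49: 5 bp
  49→61: 12 bp
  61→65: 4 bp
  65→70: 5 bp
  70→74: 4 bp
  74→85: 11 bp
  85→96: 11 bp
  96→101: 5 bp
  101→109: 8 bp
  109→125: 16 bp
  125→138: 13 bp
  138→147: 9 bp
  147→157: 10 bp
  157→173: 16 bp
  173→177: 4 bp
  177→183: 6 bp
  183→191: 8 bp
  191→197: 6 bp
  197→208: 11 bp
  208→222: 14 bp
  222→227: 5 bp
  227→237: 10 bp
  237→243: 6 bp
  243→251: 8 bp
  251→7 (wrap): 265-251+7 = 21 bp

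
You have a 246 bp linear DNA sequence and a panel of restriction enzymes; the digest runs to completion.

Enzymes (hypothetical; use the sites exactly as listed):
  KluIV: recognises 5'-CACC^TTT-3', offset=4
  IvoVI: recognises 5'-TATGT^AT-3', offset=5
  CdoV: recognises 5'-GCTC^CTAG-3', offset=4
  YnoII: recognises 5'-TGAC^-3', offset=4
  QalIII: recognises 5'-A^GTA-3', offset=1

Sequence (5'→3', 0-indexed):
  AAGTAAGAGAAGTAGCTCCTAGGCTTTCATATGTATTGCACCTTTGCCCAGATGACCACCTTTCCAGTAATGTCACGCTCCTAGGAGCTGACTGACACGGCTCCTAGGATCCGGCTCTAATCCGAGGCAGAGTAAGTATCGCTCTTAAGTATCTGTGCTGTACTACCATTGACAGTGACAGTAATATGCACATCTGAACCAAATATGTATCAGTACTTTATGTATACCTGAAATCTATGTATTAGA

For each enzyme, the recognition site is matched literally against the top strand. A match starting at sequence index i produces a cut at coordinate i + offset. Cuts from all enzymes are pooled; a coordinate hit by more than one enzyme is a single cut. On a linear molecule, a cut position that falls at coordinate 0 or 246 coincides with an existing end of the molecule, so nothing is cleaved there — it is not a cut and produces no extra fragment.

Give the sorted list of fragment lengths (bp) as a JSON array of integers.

Site scan:
  KluIV (CACCTTT, off=4): starts [38, 56] → cuts [42, 60]
  IvoVI (TATGTAT, off=5): starts [29, 203, 218, 235] → cuts [34, 208, 223, 240]
  CdoV (GCTCCTAG, off=4): starts [14, 76, 99] → cuts [18, 80, 103]
  YnoII (TGAC, off=4): starts [52, 88, 92, 169, 175] → cuts [56, 92, 96, 173, 179]
  QalIII (AGTA, off=1): starts [1, 10, 65, 130, 134, 147, 179, 211] → cuts [2, 11, 66, 131, 135, 148, 180, 212]

Pooled cuts: [2, 11, 18, 34, 42, 56, 60, 66, 80, 92, 96, 103, 131, 135, 148, 173, 179, 180, 208, 212, 223, 240]

Fragment lengths:
  [0,2): 2 bp
  [2,11): 9 bp
  [11,18): 7 bp
  [18,34): 16 bp
  [34,42): 8 bp
  [42,56): 14 bp
  [56,60): 4 bp
  [60,66): 6 bp
  [66,80): 14 bp
  [80,92): 12 bp
  [92,96): 4 bp
  [96,103): 7 bp
  [103,131): 28 bp
  [131,135): 4 bp
  [135,148): 13 bp
  [148,173): 25 bp
  [173,179): 6 bp
  [179,180): 1 bp
  [180,208): 28 bp
  [208,212): 4 bp
  [212,223): 11 bp
  [223,240): 17 bp
  [240,246): 6 bp

[1,2,4,4,4,4,6,6,6,7,7,8,9,11,12,13,14,14,16,17,25,28,28]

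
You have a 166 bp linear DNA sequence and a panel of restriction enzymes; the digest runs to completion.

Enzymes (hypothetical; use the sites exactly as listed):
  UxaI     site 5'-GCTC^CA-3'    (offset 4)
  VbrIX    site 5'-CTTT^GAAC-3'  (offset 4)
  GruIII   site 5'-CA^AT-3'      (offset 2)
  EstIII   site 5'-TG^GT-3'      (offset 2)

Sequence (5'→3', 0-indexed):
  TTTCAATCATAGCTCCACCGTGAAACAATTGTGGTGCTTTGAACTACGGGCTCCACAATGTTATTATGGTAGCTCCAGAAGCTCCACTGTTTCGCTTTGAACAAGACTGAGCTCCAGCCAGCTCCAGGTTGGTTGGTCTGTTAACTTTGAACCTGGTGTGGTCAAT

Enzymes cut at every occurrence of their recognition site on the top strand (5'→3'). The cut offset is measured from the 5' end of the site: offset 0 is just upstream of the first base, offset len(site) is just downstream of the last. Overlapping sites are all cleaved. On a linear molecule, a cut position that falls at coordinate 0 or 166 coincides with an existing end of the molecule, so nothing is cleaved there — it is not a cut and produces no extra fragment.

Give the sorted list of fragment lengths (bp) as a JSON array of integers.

[2,4,4,4,5,5,6,7,7,7,7,9,10,10,11,12,13,13,14,16]

Site scan:
  UxaI GCTCCA/4: at [11, 49, 71, 80, 110, 120] ⇒ [15, 53, 75, 84, 114, 124]
  VbrIX CTTTGAAC/4: at [36, 94, 144] ⇒ [40, 98, 148]
  GruIII CAAT/2: at [3, 25, 55, 162] ⇒ [5, 27, 57, 164]
  EstIII TGGT/2: at [31, 66, 129, 133, 153, 158] ⇒ [33, 68, 131, 135, 155, 160]

All cut coordinates (distinct, sorted): [5, 15, 27, 33, 40, 53, 57, 68, 75, 84, 98, 114, 124, 131, 135, 148, 155, 160, 164]

Fragment lengths:
  [0,5): 5 bp
  [5,15): 10 bp
  [15,27): 12 bp
  [27,33): 6 bp
  [33,40): 7 bp
  [40,53): 13 bp
  [53,57): 4 bp
  [57,68): 11 bp
  [68,75): 7 bp
  [75,84): 9 bp
  [84,98): 14 bp
  [98,114): 16 bp
  [114,124): 10 bp
  [124,131): 7 bp
  [131,135): 4 bp
  [135,148): 13 bp
  [148,155): 7 bp
  [155,160): 5 bp
  [160,164): 4 bp
  [164,166): 2 bp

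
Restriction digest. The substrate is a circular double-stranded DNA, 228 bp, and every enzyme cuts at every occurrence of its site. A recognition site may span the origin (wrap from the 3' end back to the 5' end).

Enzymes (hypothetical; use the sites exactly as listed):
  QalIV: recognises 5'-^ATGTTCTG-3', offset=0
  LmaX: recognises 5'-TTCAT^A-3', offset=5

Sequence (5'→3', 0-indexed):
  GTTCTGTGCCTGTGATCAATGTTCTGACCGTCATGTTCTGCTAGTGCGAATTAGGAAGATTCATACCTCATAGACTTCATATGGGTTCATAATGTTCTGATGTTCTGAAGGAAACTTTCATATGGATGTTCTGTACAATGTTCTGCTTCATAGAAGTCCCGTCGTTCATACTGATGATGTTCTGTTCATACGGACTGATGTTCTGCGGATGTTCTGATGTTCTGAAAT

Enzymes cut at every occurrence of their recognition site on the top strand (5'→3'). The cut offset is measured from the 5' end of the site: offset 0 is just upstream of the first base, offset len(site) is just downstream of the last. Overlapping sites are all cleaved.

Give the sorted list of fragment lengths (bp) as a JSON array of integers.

[1,4,7,8,8,8,10,10,11,12,13,14,14,16,18,20,22,32]

Scan for sites:
  QalIV (ATGTTCTG, off=0): starts [18, 32, 91, 99, 125, 137, 176, 197, 208, 216, 226] → cuts [18, 32, 91, 99, 125, 137, 176, 197, 208, 216, 226]
  LmaX (TTCATA, off=5): starts [59, 75, 85, 116, 146, 164, 184] → cuts [64, 80, 90, 121, 151, 169, 189]

Pooled cuts: [18, 32, 64, 80, 90, 91, 99, 121, 125, 137, 151, 169, 176, 189, 197, 208, 216, 226]

Fragments:
  18→32: 14 bp
  32→64: 32 bp
  64→80: 16 bp
  80→90: 10 bp
  90→91: 1 bp
  91→99: 8 bp
  99→121: 22 bp
  121→125: 4 bp
  125→137: 12 bp
  137→151: 14 bp
  151→169: 18 bp
  169→176: 7 bp
  176→189: 13 bp
  189→197: 8 bp
  197→208: 11 bp
  208→216: 8 bp
  216→226: 10 bp
  226→18 (wrap): 228-226+18 = 20 bp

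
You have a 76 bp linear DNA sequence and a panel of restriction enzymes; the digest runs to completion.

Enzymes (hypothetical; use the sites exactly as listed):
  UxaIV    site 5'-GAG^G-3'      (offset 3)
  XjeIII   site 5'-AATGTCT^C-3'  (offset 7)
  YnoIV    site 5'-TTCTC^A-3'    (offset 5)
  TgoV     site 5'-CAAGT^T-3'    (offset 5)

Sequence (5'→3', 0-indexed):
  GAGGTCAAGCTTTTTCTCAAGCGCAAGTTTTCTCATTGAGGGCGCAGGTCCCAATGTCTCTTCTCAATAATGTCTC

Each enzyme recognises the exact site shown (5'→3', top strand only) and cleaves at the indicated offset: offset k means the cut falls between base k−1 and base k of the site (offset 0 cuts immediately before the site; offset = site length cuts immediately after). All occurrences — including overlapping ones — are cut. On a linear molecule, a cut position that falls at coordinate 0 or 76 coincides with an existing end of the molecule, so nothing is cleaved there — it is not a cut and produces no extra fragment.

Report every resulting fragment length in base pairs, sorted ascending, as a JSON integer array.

[1,3,6,6,6,10,10,15,19]

Site scan:
  UxaIV GAGG/3: at [0, 37] ⇒ [3, 40]
  XjeIII AATGTCTC/7: at [52, 68] ⇒ [59, 75]
  YnoIV TTCTCA/5: at [13, 29, 60] ⇒ [18, 34, 65]
  TgoV CAAGTT/5: at [23] ⇒ [28]

Pooled cuts: [3, 18, 28, 34, 40, 59, 65, 75]

Fragment lengths:
  [0,3): 3 bp
  [3,18): 15 bp
  [18,28): 10 bp
  [28,34): 6 bp
  [34,40): 6 bp
  [40,59): 19 bp
  [59,65): 6 bp
  [65,75): 10 bp
  [75,76): 1 bp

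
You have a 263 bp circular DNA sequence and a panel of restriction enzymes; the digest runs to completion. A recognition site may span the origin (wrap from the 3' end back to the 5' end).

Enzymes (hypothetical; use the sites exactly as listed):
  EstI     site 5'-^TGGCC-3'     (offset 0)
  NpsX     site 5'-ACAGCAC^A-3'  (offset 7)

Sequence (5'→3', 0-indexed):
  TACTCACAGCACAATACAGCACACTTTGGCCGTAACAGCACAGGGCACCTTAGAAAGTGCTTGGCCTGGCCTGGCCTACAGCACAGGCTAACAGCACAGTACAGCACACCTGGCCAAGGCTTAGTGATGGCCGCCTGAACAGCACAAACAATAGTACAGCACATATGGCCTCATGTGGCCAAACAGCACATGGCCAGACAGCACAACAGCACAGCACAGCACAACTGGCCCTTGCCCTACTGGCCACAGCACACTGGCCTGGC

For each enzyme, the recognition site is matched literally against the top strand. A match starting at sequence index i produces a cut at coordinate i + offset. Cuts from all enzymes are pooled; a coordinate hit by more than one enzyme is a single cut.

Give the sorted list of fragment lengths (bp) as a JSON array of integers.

Site scan:
  EstI TGGCC/0: at [26, 61, 66, 71, 110, 127, 165, 175, 190, 225, 240, 254] ⇒ [26, 61, 66, 71, 110, 127, 165, 175, 190, 225, 240, 254]
  NpsX ACAGCACA/7: at [5, 15, 34, 77, 90, 100, 138, 155, 182, 197, 205, 210, 215, 245] ⇒ [12, 22, 41, 84, 97, 107, 145, 162, 189, 204, 212, 217, 222, 252]

Pooled cuts: [12, 22, 26, 41, 61, 66, 71, 84, 97, 107, 110, 127, 145, 162, 165, 175, 189, 190, 204, 212, 217, 222, 225, 240, 252, 254]

Fragments:
  12→22: 10 bp
  22→26: 4 bp
  26→41: 15 bp
  41→61: 20 bp
  61→66: 5 bp
  66→71: 5 bp
  71→84: 13 bp
  84→97: 13 bp
  97→107: 10 bp
  107→110: 3 bp
  110→127: 17 bp
  127→145: 18 bp
  145→162: 17 bp
  162→165: 3 bp
  165→175: 10 bp
  175→189: 14 bp
  189→190: 1 bp
  190→204: 14 bp
  204→212: 8 bp
  212→217: 5 bp
  217→222: 5 bp
  222→225: 3 bp
  225→240: 15 bp
  240→252: 12 bp
  252→254: 2 bp
  254→12 (wrap): 263-254+12 = 21 bp

[1,2,3,3,3,4,5,5,5,5,8,10,10,10,12,13,13,14,14,15,15,17,17,18,20,21]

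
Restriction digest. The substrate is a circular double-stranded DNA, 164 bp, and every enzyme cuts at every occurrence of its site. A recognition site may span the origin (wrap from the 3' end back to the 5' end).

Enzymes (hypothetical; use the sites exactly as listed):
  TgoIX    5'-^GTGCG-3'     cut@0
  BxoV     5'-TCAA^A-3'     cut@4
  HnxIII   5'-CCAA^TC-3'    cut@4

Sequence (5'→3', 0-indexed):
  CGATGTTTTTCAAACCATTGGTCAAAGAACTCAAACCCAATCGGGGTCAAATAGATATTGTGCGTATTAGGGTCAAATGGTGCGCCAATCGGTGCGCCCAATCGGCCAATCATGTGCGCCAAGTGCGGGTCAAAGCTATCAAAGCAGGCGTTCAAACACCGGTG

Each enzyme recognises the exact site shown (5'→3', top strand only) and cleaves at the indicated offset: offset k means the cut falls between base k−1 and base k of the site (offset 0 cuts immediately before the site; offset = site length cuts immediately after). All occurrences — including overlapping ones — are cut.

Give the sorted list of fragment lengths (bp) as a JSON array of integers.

[3,3,4,6,6,8,9,9,9,9,9,10,10,11,12,13,16,17]

Scan for sites:
  TgoIX GTGCG/0: at [59, 79, 91, 113, 122, 161] ⇒ [59, 79, 91, 113, 122, 161]
  BxoV TCAAA/4: at [9, 21, 30, 46, 72, 129, 138, 151] ⇒ [13, 25, 34, 50, 76, 133, 142, 155]
  HnxIII CCAATC/4: at [36, 84, 97, 105] ⇒ [40, 88, 101, 109]

Pooled cuts: [13, 25, 34, 40, 50, 59, 76, 79, 88, 91, 101, 109, 113, 122, 133, 142, 155, 161]

Fragment lengths:
  13→25: 12 bp
  25→34: 9 bp
  34→40: 6 bp
  40→50: 10 bp
  50→59: 9 bp
  59→76: 17 bp
  76→79: 3 bp
  79→88: 9 bp
  88→91: 3 bp
  91→101: 10 bp
  101→109: 8 bp
  109→113: 4 bp
  113→122: 9 bp
  122→133: 11 bp
  133→142: 9 bp
  142→155: 13 bp
  155→161: 6 bp
  161→13 (wrap): 164-161+13 = 16 bp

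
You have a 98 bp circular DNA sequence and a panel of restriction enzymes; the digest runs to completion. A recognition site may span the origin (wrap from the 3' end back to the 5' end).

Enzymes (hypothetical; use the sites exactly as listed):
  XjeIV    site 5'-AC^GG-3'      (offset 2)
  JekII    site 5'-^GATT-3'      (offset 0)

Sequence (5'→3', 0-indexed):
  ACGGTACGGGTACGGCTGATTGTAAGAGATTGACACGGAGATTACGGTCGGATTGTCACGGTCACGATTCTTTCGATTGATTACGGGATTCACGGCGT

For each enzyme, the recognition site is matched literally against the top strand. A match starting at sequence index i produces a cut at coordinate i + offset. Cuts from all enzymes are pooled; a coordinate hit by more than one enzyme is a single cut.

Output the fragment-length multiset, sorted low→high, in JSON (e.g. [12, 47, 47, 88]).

Site scan:
  XjeIV ACGG/2: at [0, 5, 11, 34, 43, 57, 82, 91] ⇒ [2, 7, 13, 36, 45, 59, 84, 93]
  JekII GATT/0: at [17, 27, 39, 50, 65, 74, 78, 86] ⇒ [17, 27, 39, 50, 65, 74, 78, 86]

Pooled cuts: [2, 7, 13, 17, 27, 36, 39, 45, 50, 59, 65, 74, 78, 84, 86, 93]

Fragment lengths:
  2→7: 5 bp
  7→13: 6 bp
  13→17: 4 bp
  17→27: 10 bp
  27→36: 9 bp
  36→39: 3 bp
  39→45: 6 bp
  45→50: 5 bp
  50→59: 9 bp
  59→65: 6 bp
  65→74: 9 bp
  74→78: 4 bp
  78→84: 6 bp
  84→86: 2 bp
  86→93: 7 bp
  93→2 (wrap): 98-93+2 = 7 bp

[2,3,4,4,5,5,6,6,6,6,7,7,9,9,9,10]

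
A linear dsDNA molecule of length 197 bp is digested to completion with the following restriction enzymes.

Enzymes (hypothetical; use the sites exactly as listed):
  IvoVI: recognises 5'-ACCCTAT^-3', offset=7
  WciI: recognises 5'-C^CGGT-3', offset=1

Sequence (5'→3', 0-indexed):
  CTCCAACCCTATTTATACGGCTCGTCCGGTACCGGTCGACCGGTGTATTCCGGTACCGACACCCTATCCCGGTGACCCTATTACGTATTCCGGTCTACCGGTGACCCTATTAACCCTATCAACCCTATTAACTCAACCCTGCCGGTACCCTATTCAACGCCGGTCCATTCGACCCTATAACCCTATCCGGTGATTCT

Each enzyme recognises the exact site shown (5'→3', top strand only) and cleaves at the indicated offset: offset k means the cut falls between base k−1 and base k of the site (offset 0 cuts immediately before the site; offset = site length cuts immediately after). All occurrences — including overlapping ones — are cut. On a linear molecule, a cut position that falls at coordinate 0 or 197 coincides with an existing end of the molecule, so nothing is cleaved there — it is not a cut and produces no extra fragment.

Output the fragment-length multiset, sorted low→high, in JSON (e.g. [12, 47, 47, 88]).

[1,2,6,7,8,8,8,9,9,9,10,10,11,12,12,12,14,14,17,18]

Site scan:
  IvoVI (ACCCTAT, off=7): starts [5, 60, 74, 103, 112, 121, 146, 171, 179] → cuts [12, 67, 81, 110, 119, 128, 153, 178, 186]
  WciI (CCGGT, off=1): starts [25, 31, 39, 49, 68, 89, 97, 141, 159, 186] → cuts [26, 32, 40, 50, 69, 90, 98, 142, 160, 187]

Pooled cuts: [12, 26, 32, 40, 50, 67, 69, 81, 90, 98, 110, 119, 128, 142, 153, 160, 178, 186, 187]

Fragment lengths:
  [0,12): 12 bp
  [12,26): 14 bp
  [26,32): 6 bp
  [32,40): 8 bp
  [40,50): 10 bp
  [50,67): 17 bp
  [67,69): 2 bp
  [69,81): 12 bp
  [81,90): 9 bp
  [90,98): 8 bp
  [98,110): 12 bp
  [110,119): 9 bp
  [119,128): 9 bp
  [128,142): 14 bp
  [142,153): 11 bp
  [153,160): 7 bp
  [160,178): 18 bp
  [178,186): 8 bp
  [186,187): 1 bp
  [187,197): 10 bp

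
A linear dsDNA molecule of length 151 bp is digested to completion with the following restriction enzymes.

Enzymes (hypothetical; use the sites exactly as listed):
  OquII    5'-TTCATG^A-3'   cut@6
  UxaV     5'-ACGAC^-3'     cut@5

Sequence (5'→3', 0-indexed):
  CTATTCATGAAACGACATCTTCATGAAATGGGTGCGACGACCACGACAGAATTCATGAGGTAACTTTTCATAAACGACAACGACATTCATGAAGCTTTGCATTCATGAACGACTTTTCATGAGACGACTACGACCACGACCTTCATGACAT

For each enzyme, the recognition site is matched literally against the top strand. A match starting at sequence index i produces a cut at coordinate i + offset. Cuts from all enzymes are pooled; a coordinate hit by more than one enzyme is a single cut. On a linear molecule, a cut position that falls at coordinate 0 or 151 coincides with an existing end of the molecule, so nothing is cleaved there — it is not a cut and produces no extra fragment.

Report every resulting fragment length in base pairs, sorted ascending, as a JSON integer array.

Per-enzyme occurrences:
  OquII (TTCATGA, off=6): starts [3, 19, 51, 85, 101, 115, 141] → cuts [9, 25, 57, 91, 107, 121, 147]
  UxaV (ACGAC, off=5): starts [11, 36, 42, 73, 79, 108, 123, 129, 135] → cuts [16, 41, 47, 78, 84, 113, 128, 134, 140]

Pooled cuts: [9, 16, 25, 41, 47, 57, 78, 84, 91, 107, 113, 121, 128, 134, 140, 147]

Fragment lengths:
  [0,9): 9 bp
  [9,16): 7 bp
  [16,25): 9 bp
  [25,41): 16 bp
  [41,47): 6 bp
  [47,57): 10 bp
  [57,78): 21 bp
  [78,84): 6 bp
  [84,91): 7 bp
  [91,107): 16 bp
  [107,113): 6 bp
  [113,121): 8 bp
  [121,128): 7 bp
  [128,134): 6 bp
  [134,140): 6 bp
  [140,147): 7 bp
  [147,151): 4 bp

[4,6,6,6,6,6,7,7,7,7,8,9,9,10,16,16,21]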